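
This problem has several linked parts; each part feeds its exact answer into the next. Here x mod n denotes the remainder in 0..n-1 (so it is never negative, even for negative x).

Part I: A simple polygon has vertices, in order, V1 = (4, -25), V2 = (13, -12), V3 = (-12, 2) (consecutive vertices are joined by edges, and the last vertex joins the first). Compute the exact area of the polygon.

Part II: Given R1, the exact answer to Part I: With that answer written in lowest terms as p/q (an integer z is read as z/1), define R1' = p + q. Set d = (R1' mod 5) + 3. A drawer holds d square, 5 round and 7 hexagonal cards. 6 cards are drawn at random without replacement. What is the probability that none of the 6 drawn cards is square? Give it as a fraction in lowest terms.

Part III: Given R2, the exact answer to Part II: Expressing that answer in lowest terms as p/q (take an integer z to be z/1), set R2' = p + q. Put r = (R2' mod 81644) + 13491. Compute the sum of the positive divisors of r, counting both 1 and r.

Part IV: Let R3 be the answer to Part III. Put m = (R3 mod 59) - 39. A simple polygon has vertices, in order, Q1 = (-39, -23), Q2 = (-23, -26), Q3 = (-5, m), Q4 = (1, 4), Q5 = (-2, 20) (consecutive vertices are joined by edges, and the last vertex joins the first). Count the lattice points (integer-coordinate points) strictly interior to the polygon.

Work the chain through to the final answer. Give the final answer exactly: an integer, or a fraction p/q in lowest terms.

Part I: cross terms: (4*-12 - 13*-25)=277, (13*2 - -12*-12)=-118, (-12*-25 - 4*2)=292; twice the area = |451| = 451; area = 451/2; answer 451/2
Part II: R1 = 451/2; threaded value p + q = 453; d = 6; total draws C(18,6) = 18564; favorable C(12,6) = 924; P = 11/221; answer 11/221
Part III: R2 = 11/221; threaded value p + q = 232; r = 13723; 13723 is prime, so its only divisors are 1 and 13723; sigma = 1 + 13723 = 13724; answer 13724
Part IV: R3 = 13724; m = -3; cross terms: (-39*-26 - -23*-23)=485, (-23*-3 - -5*-26)=-61, (-5*4 - 1*-3)=-17, (1*20 - -2*4)=28, (-2*-23 - -39*20)=826; twice the area = |1261| = 1261; area = 1261/2; boundary points = 1 + 1 + 1 + 1 + 1 = 5; strictly interior points = area - boundary/2 + 1 = 629; answer 629

629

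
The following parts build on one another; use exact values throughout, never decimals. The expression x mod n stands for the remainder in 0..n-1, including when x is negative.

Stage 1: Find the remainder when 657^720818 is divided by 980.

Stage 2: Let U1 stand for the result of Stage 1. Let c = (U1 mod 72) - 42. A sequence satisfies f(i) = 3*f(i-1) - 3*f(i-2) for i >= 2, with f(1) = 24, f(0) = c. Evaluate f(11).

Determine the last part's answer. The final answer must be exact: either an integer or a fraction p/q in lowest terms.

Stage 1: squarings mod 980: 657^1=657, 657^2=449, 657^4=701, 657^8=421, 657^16=841, 657^32=701, 657^64=421, 657^128=841, 657^256=701, 657^512=421, 657^1024=841, 657^2048=701, 657^4096=421, 657^8192=841, 657^16384=701, 657^32768=421, 657^65536=841, 657^131072=701, 657^262144=421, 657^524288=841; 657^720818 = 657^2 * 657^16 * 657^32 * 657^128 * 657^256 * 657^512 * 657^1024 * 657^2048 * 657^4096 * 657^8192 * 657^16384 * 657^32768 * 657^131072 * 657^524288 = 589 (mod 980); answer 589
Stage 2: U1 = 589; c = -29; f(2) = 3*(24) - 3*(-29) = 159; iterating: f(2)=159, f(3)=405, f(4)=738, f(5)=999, f(6)=783, f(7)=-648, f(8)=-4293, f(9)=-10935, f(10)=-19926, f(11)=-26973; answer -26973

-26973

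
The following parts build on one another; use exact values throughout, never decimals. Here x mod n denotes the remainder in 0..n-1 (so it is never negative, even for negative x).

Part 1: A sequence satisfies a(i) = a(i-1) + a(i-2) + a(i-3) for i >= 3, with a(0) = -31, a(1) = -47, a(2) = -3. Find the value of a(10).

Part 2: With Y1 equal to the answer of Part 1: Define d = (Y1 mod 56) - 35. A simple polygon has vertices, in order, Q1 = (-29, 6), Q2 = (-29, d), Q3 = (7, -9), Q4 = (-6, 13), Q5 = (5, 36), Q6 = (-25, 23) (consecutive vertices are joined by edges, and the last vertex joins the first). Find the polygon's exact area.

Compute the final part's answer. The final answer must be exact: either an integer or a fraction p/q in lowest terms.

2515/2

Part 1: a(3) = 1*(-3) + 1*(-47) + 1*(-31) = -81; iterating: a(3)=-81, a(4)=-131, a(5)=-215, a(6)=-427, a(7)=-773, a(8)=-1415, a(9)=-2615, a(10)=-4803; answer -4803
Part 2: Y1 = -4803; d = -22; cross terms: (-29*-22 - -29*6)=812, (-29*-9 - 7*-22)=415, (7*13 - -6*-9)=37, (-6*36 - 5*13)=-281, (5*23 - -25*36)=1015, (-25*6 - -29*23)=517; twice the area = |2515| = 2515; area = 2515/2; answer 2515/2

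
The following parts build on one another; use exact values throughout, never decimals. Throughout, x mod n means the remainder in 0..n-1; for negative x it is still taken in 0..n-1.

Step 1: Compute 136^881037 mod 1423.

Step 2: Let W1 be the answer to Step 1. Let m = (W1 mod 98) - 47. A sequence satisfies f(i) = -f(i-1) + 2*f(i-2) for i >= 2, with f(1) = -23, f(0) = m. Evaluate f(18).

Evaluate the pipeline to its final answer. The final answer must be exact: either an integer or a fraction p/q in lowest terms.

Step 1: squarings mod 1423: 136^1=136, 136^2=1420, 136^4=9, 136^8=81, 136^16=869, 136^32=971, 136^64=815, 136^128=1107, 136^256=246, 136^512=750, 136^1024=415, 136^2048=42, 136^4096=341, 136^8192=1018, 136^16384=380, 136^32768=677, 136^65536=123, 136^131072=899, 136^262144=1360, 136^524288=1123; 136^881037 = 136^1 * 136^4 * 136^8 * 136^128 * 136^256 * 136^4096 * 136^8192 * 136^16384 * 136^65536 * 136^262144 * 136^524288 = 460 (mod 1423); answer 460
Step 2: W1 = 460; m = 21; f(2) = -1*(-23) + 2*(21) = 65; iterating: f(2)=65, f(3)=-111, f(4)=241, f(5)=-463, f(6)=945, f(7)=-1871, f(8)=3761, f(9)=-7503, f(10)=15025, f(11)=-30031, f(12)=60081, f(13)=-120143, f(14)=240305, f(15)=-480591, f(16)=961201, f(17)=-1922383, f(18)=3844785; answer 3844785

3844785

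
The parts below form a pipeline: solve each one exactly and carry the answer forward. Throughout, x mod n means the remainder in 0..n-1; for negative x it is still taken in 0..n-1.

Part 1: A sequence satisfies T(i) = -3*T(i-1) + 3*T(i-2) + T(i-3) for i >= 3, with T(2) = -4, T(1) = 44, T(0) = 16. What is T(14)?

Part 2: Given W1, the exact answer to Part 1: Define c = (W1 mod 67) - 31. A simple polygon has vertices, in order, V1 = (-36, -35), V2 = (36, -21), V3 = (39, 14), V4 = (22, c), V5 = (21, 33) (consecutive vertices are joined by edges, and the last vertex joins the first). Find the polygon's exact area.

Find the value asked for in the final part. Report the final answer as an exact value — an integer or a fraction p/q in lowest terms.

2096

Part 1: T(3) = -3*(-4) + 3*(44) + 1*(16) = 160; iterating: T(3)=160, T(4)=-448, T(5)=1820, T(6)=-6644, T(7)=24944, T(8)=-92944, T(9)=347020, T(10)=-1294948, T(11)=4832960, T(12)=-18036704, T(13)=67314044, T(14)=-251219284; answer -251219284
Part 2: W1 = -251219284; c = -1; cross terms: (-36*-21 - 36*-35)=2016, (36*14 - 39*-21)=1323, (39*-1 - 22*14)=-347, (22*33 - 21*-1)=747, (21*-35 - -36*33)=453; twice the area = |4192| = 4192; area = 2096; answer 2096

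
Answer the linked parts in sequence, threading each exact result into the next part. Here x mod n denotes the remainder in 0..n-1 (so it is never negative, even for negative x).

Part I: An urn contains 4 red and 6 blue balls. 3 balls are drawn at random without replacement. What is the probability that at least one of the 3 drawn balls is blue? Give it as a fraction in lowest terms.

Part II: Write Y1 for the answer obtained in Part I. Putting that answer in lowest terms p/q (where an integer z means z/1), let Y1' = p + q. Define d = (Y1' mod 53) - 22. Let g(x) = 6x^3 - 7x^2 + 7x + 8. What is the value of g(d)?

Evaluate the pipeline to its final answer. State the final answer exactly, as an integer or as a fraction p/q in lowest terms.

Part I: total draws C(10,3) = 120; complement C(4,3) = 4; favorable 120 - 4 = 116; P = 29/30; answer 29/30
Part II: Y1 = 29/30; threaded value p + q = 59; d = -16; 6*(-16)^3 - 7*(-16)^2 + 7*(-16)^1 + 8 = (-24576) + (-1792) + (-112) + (8) = -26472; answer -26472

-26472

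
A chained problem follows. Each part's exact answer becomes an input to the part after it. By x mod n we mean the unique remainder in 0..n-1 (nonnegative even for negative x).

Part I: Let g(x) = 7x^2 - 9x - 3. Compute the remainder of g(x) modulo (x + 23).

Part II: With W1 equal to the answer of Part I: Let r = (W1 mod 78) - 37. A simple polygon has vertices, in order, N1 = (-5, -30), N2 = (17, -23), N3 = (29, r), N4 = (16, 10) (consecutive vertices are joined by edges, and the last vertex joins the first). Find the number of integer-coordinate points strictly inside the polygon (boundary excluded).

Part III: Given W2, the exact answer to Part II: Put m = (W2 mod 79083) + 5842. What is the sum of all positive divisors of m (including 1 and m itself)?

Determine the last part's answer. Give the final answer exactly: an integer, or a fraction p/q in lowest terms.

14112

Part I: remainder = value at the root: 7*(-23)^2 - 9*(-23)^1 - 3 = (3703) + (207) + (-3) = 3907; answer 3907
Part II: W1 = 3907; r = -30; cross terms: (-5*-23 - 17*-30)=625, (17*-30 - 29*-23)=157, (29*10 - 16*-30)=770, (16*-30 - -5*10)=-430; twice the area = |1122| = 1122; area = 561; boundary points = 1 + 1 + 1 + 1 = 4; strictly interior points = area - boundary/2 + 1 = 560; answer 560
Part III: W2 = 560; m = 6402; 6402 = 2 * 3 * 11 * 97; sigma = (1 + 2) * (1 + 3) * (1 + 11) * (1 + 97) = 3 * 4 * 12 * 98 = 14112; answer 14112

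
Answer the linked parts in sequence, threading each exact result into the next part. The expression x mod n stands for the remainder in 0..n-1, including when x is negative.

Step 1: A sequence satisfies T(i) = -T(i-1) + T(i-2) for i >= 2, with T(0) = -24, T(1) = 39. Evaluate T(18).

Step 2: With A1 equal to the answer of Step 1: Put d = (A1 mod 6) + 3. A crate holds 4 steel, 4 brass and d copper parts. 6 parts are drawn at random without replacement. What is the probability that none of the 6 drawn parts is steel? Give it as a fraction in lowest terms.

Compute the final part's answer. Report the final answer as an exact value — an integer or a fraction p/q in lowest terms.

1/66

Step 1: T(2) = -1*(39) + 1*(-24) = -63; iterating: T(2)=-63, T(3)=102, T(4)=-165, T(5)=267, T(6)=-432, T(7)=699, T(8)=-1131, T(9)=1830, T(10)=-2961, T(11)=4791, T(12)=-7752, T(13)=12543, T(14)=-20295, T(15)=32838, T(16)=-53133, T(17)=85971, T(18)=-139104; answer -139104
Step 2: A1 = -139104; d = 3; total draws C(11,6) = 462; favorable C(7,6) = 7; P = 1/66; answer 1/66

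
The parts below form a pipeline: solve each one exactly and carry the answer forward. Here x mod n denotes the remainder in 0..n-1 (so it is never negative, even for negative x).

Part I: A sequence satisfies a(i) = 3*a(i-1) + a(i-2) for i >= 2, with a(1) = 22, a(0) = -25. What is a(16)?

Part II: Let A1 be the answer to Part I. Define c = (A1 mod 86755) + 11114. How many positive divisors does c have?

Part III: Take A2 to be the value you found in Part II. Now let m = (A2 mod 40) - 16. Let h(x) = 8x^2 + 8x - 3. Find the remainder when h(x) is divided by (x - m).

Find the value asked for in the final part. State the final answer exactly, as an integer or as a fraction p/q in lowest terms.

Part I: a(2) = 3*(22) + 1*(-25) = 41; iterating: a(2)=41, a(3)=145, a(4)=476, a(5)=1573, a(6)=5195, a(7)=17158, a(8)=56669, a(9)=187165, a(10)=618164, a(11)=2041657, a(12)=6743135, a(13)=22271062, a(14)=73556321, a(15)=242940025, a(16)=802376396; answer 802376396
Part II: A1 = 802376396; c = 77270; 77270 = 2 * 5 * 7727; number of divisors = (1+1) * (1+1) * (1+1) = 8; answer 8
Part III: A2 = 8; m = -8; remainder = value at the root: 8*(-8)^2 + 8*(-8)^1 - 3 = (512) + (-64) + (-3) = 445; answer 445

445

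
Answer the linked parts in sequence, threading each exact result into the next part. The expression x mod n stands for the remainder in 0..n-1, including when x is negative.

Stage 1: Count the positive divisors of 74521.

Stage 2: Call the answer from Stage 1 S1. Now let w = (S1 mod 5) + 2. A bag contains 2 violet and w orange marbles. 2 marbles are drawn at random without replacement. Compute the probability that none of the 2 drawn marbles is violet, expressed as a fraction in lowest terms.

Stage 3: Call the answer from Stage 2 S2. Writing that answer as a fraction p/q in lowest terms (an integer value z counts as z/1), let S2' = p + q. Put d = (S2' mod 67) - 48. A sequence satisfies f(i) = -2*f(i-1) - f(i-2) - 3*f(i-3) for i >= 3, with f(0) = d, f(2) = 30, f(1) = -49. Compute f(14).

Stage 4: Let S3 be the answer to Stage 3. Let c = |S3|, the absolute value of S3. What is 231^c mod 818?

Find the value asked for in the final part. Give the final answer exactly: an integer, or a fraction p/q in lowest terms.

247

Stage 1: 74521 is prime, so its only divisors are 1 and 74521; count = 2; answer 2
Stage 2: S1 = 2; w = 4; total draws C(6,2) = 15; favorable C(4,2) = 6; P = 2/5; answer 2/5
Stage 3: S2 = 2/5; threaded value p + q = 7; d = -41; f(3) = -2*(30) - 1*(-49) - 3*(-41) = 112; iterating: f(3)=112, f(4)=-107, f(5)=12, f(6)=-253, f(7)=815, f(8)=-1413, f(9)=2770, f(10)=-6572, f(11)=14613, f(12)=-30964, f(13)=67031, f(14)=-146937; answer -146937
Stage 4: S3 = -146937; c = 146937; squarings mod 818: 231^1=231, 231^2=191, 231^4=489, 231^8=265, 231^16=695, 231^32=405, 231^64=425, 231^128=665, 231^256=505, 231^512=627, 231^1024=489, 231^2048=265, 231^4096=695, 231^8192=405, 231^16384=425, 231^32768=665, 231^65536=505, 231^131072=627; 231^146937 = 231^1 * 231^8 * 231^16 * 231^32 * 231^64 * 231^128 * 231^256 * 231^1024 * 231^2048 * 231^4096 * 231^8192 * 231^131072 = 247 (mod 818); answer 247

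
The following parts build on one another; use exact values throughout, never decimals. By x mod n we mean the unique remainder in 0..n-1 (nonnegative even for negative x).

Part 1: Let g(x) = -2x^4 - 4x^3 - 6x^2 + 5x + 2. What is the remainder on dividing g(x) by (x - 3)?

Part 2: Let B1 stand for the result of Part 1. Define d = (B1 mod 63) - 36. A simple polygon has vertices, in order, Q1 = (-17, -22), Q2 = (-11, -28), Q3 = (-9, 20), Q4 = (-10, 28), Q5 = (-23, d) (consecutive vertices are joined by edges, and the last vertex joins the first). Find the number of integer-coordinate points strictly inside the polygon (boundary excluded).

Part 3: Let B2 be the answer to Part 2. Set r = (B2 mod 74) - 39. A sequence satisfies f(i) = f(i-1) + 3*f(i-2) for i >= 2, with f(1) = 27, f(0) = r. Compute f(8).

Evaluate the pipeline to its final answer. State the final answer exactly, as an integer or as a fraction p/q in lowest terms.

2949

Part 1: remainder = value at the root: -2*(3)^4 - 4*(3)^3 - 6*(3)^2 + 5*(3)^1 + 2 = (-162) + (-108) + (-54) + (15) + (2) = -307; answer -307
Part 2: B1 = -307; d = -28; cross terms: (-17*-28 - -11*-22)=234, (-11*20 - -9*-28)=-472, (-9*28 - -10*20)=-52, (-10*-28 - -23*28)=924, (-23*-22 - -17*-28)=30; twice the area = |664| = 664; area = 332; boundary points = 6 + 2 + 1 + 1 + 6 = 16; strictly interior points = area - boundary/2 + 1 = 325; answer 325
Part 3: B2 = 325; r = -10; f(2) = 1*(27) + 3*(-10) = -3; iterating: f(2)=-3, f(3)=78, f(4)=69, f(5)=303, f(6)=510, f(7)=1419, f(8)=2949; answer 2949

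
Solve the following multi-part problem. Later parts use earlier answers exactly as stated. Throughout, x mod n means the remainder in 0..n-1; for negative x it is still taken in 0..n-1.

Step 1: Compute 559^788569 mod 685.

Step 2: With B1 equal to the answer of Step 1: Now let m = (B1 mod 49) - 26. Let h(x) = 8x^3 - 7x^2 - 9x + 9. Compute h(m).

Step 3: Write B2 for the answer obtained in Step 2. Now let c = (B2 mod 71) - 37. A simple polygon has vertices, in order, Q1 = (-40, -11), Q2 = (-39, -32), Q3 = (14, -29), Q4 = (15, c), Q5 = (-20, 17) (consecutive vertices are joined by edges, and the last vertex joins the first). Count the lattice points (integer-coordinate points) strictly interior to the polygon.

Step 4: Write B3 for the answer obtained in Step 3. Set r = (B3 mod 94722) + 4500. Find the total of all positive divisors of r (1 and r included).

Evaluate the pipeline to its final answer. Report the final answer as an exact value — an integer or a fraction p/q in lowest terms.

Step 1: squarings mod 685: 559^1=559, 559^2=121, 559^4=256, 559^8=461, 559^16=171, 559^32=471, 559^64=586, 559^128=211, 559^256=681, 559^512=16, 559^1024=256, 559^2048=461, 559^4096=171, 559^8192=471, 559^16384=586, 559^32768=211, 559^65536=681, 559^131072=16, 559^262144=256, 559^524288=461; 559^788569 = 559^1 * 559^8 * 559^16 * 559^64 * 559^2048 * 559^262144 * 559^524288 = 394 (mod 685); answer 394
Step 2: B1 = 394; m = -24; 8*(-24)^3 - 7*(-24)^2 - 9*(-24)^1 + 9 = (-110592) + (-4032) + (216) + (9) = -114399; answer -114399
Step 3: B2 = -114399; c = 16; cross terms: (-40*-32 - -39*-11)=851, (-39*-29 - 14*-32)=1579, (14*16 - 15*-29)=659, (15*17 - -20*16)=575, (-20*-11 - -40*17)=900; twice the area = |4564| = 4564; area = 2282; boundary points = 1 + 1 + 1 + 1 + 4 = 8; strictly interior points = area - boundary/2 + 1 = 2279; answer 2279
Step 4: B3 = 2279; r = 6779; 6779 is prime, so its only divisors are 1 and 6779; sigma = 1 + 6779 = 6780; answer 6780

6780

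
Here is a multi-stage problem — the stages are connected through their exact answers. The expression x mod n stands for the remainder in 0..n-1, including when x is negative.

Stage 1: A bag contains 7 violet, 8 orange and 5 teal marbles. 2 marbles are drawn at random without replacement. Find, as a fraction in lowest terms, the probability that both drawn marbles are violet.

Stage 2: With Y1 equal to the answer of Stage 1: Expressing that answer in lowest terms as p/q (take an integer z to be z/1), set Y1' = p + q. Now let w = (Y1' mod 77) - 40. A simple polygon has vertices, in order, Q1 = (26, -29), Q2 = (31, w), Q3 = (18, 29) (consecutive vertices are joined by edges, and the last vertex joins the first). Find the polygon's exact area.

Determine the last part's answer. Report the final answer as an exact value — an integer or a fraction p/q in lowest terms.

329

Stage 1: total draws C(20,2) = 190; favorable C(7,2) = 21; P = 21/190; answer 21/190
Stage 2: Y1 = 21/190; threaded value p + q = 211; w = 17; cross terms: (26*17 - 31*-29)=1341, (31*29 - 18*17)=593, (18*-29 - 26*29)=-1276; twice the area = |658| = 658; area = 329; answer 329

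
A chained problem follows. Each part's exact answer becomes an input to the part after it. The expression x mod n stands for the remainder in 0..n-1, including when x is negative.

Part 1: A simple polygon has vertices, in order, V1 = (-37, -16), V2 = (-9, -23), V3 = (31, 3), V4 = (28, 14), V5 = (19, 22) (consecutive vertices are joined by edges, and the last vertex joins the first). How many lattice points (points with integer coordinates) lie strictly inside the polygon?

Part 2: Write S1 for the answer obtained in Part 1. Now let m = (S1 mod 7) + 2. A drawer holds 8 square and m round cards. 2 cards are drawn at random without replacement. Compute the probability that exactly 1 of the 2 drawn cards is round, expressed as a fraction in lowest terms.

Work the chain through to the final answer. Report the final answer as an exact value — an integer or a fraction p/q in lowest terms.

Part 1: cross terms: (-37*-23 - -9*-16)=707, (-9*3 - 31*-23)=686, (31*14 - 28*3)=350, (28*22 - 19*14)=350, (19*-16 - -37*22)=510; twice the area = |2603| = 2603; area = 2603/2; boundary points = 7 + 2 + 1 + 1 + 2 = 13; strictly interior points = area - boundary/2 + 1 = 1296; answer 1296
Part 2: S1 = 1296; m = 3; total draws C(11,2) = 55; favorable C(3,1)*C(8,1) = 24; P = 24/55; answer 24/55

24/55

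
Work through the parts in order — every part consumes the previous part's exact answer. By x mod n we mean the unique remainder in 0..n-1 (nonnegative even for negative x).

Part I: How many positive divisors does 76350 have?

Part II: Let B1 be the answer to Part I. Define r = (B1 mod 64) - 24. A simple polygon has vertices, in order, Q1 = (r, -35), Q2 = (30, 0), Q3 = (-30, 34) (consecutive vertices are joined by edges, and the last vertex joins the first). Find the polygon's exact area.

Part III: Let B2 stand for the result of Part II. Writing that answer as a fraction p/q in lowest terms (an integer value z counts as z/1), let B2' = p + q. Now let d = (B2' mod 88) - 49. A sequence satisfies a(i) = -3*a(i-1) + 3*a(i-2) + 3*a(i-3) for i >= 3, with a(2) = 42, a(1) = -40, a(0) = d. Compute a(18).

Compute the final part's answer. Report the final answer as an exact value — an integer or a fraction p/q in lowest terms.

38344800762

Part I: 76350 = 2 * 3 * 5^2 * 509; number of divisors = (1+1) * (1+1) * (2+1) * (1+1) = 24; answer 24
Part II: B1 = 24; r = 0; cross terms: (0*0 - 30*-35)=1050, (30*34 - -30*0)=1020, (-30*-35 - 0*34)=1050; twice the area = |3120| = 3120; area = 1560; answer 1560
Part III: B2 = 1560; threaded value p + q = 1561; d = 16; a(3) = -3*(42) + 3*(-40) + 3*(16) = -198; iterating: a(3)=-198, a(4)=600, a(5)=-2268, a(6)=8010, a(7)=-29034, a(8)=104328, a(9)=-376056, a(10)=1354050, a(11)=-4877334, a(12)=17565984, a(13)=-63267804, a(14)=227869362, a(15)=-820713546, a(16)=2955945312, a(17)=-10646368488, a(18)=38344800762; answer 38344800762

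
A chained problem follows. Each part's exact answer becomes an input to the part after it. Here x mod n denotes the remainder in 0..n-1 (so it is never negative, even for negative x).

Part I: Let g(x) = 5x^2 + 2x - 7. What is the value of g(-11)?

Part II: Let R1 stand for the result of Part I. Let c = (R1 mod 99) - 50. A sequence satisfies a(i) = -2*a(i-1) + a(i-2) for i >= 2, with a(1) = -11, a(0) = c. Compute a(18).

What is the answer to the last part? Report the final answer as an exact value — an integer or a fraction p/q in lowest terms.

65423669

Part I: 5*(-11)^2 + 2*(-11)^1 - 7 = (605) + (-22) + (-7) = 576; answer 576
Part II: R1 = 576; c = 31; a(2) = -2*(-11) + 1*(31) = 53; iterating: a(2)=53, a(3)=-117, a(4)=287, a(5)=-691, a(6)=1669, a(7)=-4029, a(8)=9727, a(9)=-23483, a(10)=56693, a(11)=-136869, a(12)=330431, a(13)=-797731, a(14)=1925893, a(15)=-4649517, a(16)=11224927, a(17)=-27099371, a(18)=65423669; answer 65423669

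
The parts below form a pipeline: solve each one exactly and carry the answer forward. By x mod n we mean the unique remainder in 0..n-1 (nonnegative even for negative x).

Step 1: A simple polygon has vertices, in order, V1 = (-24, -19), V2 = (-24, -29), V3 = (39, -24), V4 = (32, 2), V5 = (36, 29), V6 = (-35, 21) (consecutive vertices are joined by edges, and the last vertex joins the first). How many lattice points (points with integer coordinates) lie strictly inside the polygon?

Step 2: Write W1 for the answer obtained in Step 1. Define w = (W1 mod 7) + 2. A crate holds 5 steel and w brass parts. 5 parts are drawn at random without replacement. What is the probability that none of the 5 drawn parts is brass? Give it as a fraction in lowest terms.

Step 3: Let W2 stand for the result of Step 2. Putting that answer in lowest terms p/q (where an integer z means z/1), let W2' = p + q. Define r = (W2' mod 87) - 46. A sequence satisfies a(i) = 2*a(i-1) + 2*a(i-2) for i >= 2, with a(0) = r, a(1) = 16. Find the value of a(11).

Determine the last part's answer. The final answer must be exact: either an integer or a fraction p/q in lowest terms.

Step 1: cross terms: (-24*-29 - -24*-19)=240, (-24*-24 - 39*-29)=1707, (39*2 - 32*-24)=846, (32*29 - 36*2)=856, (36*21 - -35*29)=1771, (-35*-19 - -24*21)=1169; twice the area = |6589| = 6589; area = 6589/2; boundary points = 10 + 1 + 1 + 1 + 1 + 1 = 15; strictly interior points = area - boundary/2 + 1 = 3288; answer 3288
Step 2: W1 = 3288; w = 7; total draws C(12,5) = 792; favorable C(5,5) = 1; P = 1/792; answer 1/792
Step 3: W2 = 1/792; threaded value p + q = 793; r = -36; a(2) = 2*(16) + 2*(-36) = -40; iterating: a(2)=-40, a(3)=-48, a(4)=-176, a(5)=-448, a(6)=-1248, a(7)=-3392, a(8)=-9280, a(9)=-25344, a(10)=-69248, a(11)=-189184; answer -189184

-189184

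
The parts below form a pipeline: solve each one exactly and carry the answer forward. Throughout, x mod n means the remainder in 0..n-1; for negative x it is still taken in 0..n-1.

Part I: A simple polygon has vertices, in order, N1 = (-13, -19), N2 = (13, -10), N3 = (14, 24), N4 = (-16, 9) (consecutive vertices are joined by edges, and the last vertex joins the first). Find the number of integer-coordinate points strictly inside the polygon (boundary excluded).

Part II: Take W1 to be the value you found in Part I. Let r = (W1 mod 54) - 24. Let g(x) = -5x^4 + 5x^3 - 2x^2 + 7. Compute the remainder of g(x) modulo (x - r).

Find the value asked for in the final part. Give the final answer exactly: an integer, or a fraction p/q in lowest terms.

-348665

Part I: cross terms: (-13*-10 - 13*-19)=377, (13*24 - 14*-10)=452, (14*9 - -16*24)=510, (-16*-19 - -13*9)=421; twice the area = |1760| = 1760; area = 880; boundary points = 1 + 1 + 15 + 1 = 18; strictly interior points = area - boundary/2 + 1 = 872; answer 872
Part II: W1 = 872; r = -16; remainder = value at the root: -5*(-16)^4 + 5*(-16)^3 - 2*(-16)^2 + 7 = (-327680) + (-20480) + (-512) + (7) = -348665; answer -348665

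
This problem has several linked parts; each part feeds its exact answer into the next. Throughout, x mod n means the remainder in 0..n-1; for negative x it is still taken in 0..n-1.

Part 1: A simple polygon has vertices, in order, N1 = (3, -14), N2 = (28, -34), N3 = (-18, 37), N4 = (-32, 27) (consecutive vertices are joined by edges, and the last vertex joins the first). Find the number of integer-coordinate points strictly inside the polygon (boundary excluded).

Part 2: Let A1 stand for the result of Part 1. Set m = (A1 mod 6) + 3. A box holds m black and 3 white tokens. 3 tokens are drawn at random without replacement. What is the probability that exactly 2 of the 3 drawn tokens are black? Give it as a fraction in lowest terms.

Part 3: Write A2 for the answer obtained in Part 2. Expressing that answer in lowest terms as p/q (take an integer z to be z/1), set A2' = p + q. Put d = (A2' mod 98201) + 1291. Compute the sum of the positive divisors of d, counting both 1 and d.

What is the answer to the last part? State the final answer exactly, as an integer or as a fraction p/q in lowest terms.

Part 1: cross terms: (3*-34 - 28*-14)=290, (28*37 - -18*-34)=424, (-18*27 - -32*37)=698, (-32*-14 - 3*27)=367; twice the area = |1779| = 1779; area = 1779/2; boundary points = 5 + 1 + 2 + 1 = 9; strictly interior points = area - boundary/2 + 1 = 886; answer 886
Part 2: A1 = 886; m = 7; total draws C(10,3) = 120; favorable C(7,2)*C(3,1) = 63; P = 21/40; answer 21/40
Part 3: A2 = 21/40; threaded value p + q = 61; d = 1352; 1352 = 2^3 * 13^2; sigma = (1 + 2 + 4 + 8) * (1 + 13 + 169) = 15 * 183 = 2745; answer 2745

2745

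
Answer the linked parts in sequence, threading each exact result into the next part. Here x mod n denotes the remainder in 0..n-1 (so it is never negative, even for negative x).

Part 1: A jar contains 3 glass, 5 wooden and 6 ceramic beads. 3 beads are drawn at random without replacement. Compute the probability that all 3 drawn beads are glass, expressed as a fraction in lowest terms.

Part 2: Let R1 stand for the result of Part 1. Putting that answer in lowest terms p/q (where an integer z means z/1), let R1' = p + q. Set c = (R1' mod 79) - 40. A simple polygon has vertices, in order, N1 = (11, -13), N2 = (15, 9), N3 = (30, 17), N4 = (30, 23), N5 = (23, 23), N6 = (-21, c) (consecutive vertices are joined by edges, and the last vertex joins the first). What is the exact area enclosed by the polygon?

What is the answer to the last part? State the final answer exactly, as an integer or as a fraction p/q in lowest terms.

Part 1: total draws C(14,3) = 364; favorable C(3,3) = 1; P = 1/364; answer 1/364
Part 2: R1 = 1/364; threaded value p + q = 365; c = 9; cross terms: (11*9 - 15*-13)=294, (15*17 - 30*9)=-15, (30*23 - 30*17)=180, (30*23 - 23*23)=161, (23*9 - -21*23)=690, (-21*-13 - 11*9)=174; twice the area = |1484| = 1484; area = 742; answer 742

742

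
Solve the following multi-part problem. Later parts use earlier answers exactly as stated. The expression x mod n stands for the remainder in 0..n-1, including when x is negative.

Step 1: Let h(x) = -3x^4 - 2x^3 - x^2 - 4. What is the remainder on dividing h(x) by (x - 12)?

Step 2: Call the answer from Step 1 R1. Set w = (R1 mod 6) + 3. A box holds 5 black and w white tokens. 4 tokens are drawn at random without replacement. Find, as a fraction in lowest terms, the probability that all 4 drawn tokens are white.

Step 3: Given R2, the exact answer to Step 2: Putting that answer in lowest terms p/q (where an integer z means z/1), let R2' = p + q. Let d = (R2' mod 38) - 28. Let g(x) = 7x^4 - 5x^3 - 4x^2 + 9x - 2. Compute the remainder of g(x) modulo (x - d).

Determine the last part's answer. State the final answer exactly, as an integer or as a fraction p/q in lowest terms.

Step 1: remainder = value at the root: -3*(12)^4 - 2*(12)^3 - 1*(12)^2 - 4 = (-62208) + (-3456) + (-144) + (-4) = -65812; answer -65812
Step 2: R1 = -65812; w = 5; total draws C(10,4) = 210; favorable C(5,4) = 5; P = 1/42; answer 1/42
Step 3: R2 = 1/42; threaded value p + q = 43; d = -23; remainder = value at the root: 7*(-23)^4 - 5*(-23)^3 - 4*(-23)^2 + 9*(-23)^1 - 2 = (1958887) + (60835) + (-2116) + (-207) + (-2) = 2017397; answer 2017397

2017397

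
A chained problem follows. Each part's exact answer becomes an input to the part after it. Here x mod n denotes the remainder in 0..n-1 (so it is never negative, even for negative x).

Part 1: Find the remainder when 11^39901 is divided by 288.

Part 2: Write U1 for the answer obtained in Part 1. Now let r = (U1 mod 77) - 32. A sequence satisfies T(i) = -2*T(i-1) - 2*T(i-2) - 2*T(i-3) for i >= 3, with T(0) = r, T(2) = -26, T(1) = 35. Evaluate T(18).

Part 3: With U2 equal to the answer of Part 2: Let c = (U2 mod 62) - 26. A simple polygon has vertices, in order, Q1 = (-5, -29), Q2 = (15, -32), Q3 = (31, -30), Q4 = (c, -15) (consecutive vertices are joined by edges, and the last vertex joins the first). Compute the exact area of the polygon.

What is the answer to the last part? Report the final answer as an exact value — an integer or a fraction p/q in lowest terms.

625/2

Part 1: squarings mod 288: 11^1=11, 11^2=121, 11^4=241, 11^8=193, 11^16=97, 11^32=193, 11^64=97, 11^128=193, 11^256=97, 11^512=193, 11^1024=97, 11^2048=193, 11^4096=97, 11^8192=193, 11^16384=97, 11^32768=193; 11^39901 = 11^1 * 11^4 * 11^8 * 11^16 * 11^64 * 11^128 * 11^256 * 11^512 * 11^2048 * 11^4096 * 11^32768 = 155 (mod 288); answer 155
Part 2: U1 = 155; r = -31; T(3) = -2*(-26) - 2*(35) - 2*(-31) = 44; iterating: T(3)=44, T(4)=-106, T(5)=176, T(6)=-228, T(7)=316, T(8)=-528, T(9)=880, T(10)=-1336, T(11)=1968, T(12)=-3024, T(13)=4784, T(14)=-7456, T(15)=11392, T(16)=-17440, T(17)=27008, T(18)=-41920; answer -41920
Part 3: U2 = -41920; c = 28; cross terms: (-5*-32 - 15*-29)=595, (15*-30 - 31*-32)=542, (31*-15 - 28*-30)=375, (28*-29 - -5*-15)=-887; twice the area = |625| = 625; area = 625/2; answer 625/2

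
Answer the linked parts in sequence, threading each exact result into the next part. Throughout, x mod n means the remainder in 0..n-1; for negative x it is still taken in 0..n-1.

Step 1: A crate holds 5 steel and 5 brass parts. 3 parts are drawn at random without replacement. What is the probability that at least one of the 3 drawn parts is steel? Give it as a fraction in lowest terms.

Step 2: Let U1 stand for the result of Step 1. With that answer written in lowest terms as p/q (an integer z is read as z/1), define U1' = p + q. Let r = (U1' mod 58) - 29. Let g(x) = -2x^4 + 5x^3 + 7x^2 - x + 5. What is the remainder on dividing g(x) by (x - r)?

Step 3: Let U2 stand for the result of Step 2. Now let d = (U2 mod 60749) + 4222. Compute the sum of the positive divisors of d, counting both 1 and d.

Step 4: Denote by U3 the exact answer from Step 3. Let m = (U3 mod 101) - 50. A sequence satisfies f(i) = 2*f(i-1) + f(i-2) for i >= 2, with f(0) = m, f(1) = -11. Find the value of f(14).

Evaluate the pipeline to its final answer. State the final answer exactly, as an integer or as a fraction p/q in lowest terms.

-1490900

Step 1: total draws C(10,3) = 120; complement C(5,3) = 10; favorable 120 - 10 = 110; P = 11/12; answer 11/12
Step 2: U1 = 11/12; threaded value p + q = 23; r = -6; remainder = value at the root: -2*(-6)^4 + 5*(-6)^3 + 7*(-6)^2 - 1*(-6)^1 + 5 = (-2592) + (-1080) + (252) + (6) + (5) = -3409; answer -3409
Step 3: U2 = -3409; d = 61562; 61562 = 2 * 30781; sigma = (1 + 2) * (1 + 30781) = 3 * 30782 = 92346; answer 92346
Step 4: U3 = 92346; m = -18; f(2) = 2*(-11) + 1*(-18) = -40; iterating: f(2)=-40, f(3)=-91, f(4)=-222, f(5)=-535, f(6)=-1292, f(7)=-3119, f(8)=-7530, f(9)=-18179, f(10)=-43888, f(11)=-105955, f(12)=-255798, f(13)=-617551, f(14)=-1490900; answer -1490900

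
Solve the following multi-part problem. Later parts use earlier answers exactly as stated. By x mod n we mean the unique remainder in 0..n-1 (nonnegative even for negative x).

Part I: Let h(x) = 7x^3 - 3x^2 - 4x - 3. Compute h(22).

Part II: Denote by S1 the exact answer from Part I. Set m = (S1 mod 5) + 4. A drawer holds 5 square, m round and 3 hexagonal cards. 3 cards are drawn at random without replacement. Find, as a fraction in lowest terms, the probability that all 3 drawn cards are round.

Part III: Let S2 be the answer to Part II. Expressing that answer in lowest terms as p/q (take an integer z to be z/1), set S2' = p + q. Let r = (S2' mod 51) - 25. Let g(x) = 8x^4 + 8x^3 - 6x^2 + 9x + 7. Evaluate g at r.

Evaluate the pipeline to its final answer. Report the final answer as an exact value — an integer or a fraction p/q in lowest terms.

105662

Part I: 7*(22)^3 - 3*(22)^2 - 4*(22)^1 - 3 = (74536) + (-1452) + (-88) + (-3) = 72993; answer 72993
Part II: S1 = 72993; m = 7; total draws C(15,3) = 455; favorable C(7,3) = 35; P = 1/13; answer 1/13
Part III: S2 = 1/13; threaded value p + q = 14; r = -11; 8*(-11)^4 + 8*(-11)^3 - 6*(-11)^2 + 9*(-11)^1 + 7 = (117128) + (-10648) + (-726) + (-99) + (7) = 105662; answer 105662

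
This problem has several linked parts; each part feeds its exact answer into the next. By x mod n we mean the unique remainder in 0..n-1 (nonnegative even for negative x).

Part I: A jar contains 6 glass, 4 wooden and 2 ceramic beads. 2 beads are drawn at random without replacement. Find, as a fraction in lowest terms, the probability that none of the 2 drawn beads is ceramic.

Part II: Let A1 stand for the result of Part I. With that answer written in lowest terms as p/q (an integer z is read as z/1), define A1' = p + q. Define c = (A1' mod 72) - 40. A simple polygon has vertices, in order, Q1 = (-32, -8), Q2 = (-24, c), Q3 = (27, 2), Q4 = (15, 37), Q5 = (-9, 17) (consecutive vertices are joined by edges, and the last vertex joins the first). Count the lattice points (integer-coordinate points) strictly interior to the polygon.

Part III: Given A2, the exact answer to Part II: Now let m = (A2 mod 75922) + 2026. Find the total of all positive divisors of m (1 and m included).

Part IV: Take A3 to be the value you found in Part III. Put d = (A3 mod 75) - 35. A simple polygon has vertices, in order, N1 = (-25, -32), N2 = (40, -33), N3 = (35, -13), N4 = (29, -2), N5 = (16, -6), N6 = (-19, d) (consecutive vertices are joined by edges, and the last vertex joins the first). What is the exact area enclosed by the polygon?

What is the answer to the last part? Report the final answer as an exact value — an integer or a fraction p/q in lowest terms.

Part I: total draws C(12,2) = 66; favorable C(10,2) = 45; P = 15/22; answer 15/22
Part II: A1 = 15/22; threaded value p + q = 37; c = -3; cross terms: (-32*-3 - -24*-8)=-96, (-24*2 - 27*-3)=33, (27*37 - 15*2)=969, (15*17 - -9*37)=588, (-9*-8 - -32*17)=616; twice the area = |2110| = 2110; area = 1055; boundary points = 1 + 1 + 1 + 4 + 1 = 8; strictly interior points = area - boundary/2 + 1 = 1052; answer 1052
Part III: A2 = 1052; m = 3078; 3078 = 2 * 3^4 * 19; sigma = (1 + 2) * (1 + 3 + 9 + 27 + 81) * (1 + 19) = 3 * 121 * 20 = 7260; answer 7260
Part IV: A3 = 7260; d = 25; cross terms: (-25*-33 - 40*-32)=2105, (40*-13 - 35*-33)=635, (35*-2 - 29*-13)=307, (29*-6 - 16*-2)=-142, (16*25 - -19*-6)=286, (-19*-32 - -25*25)=1233; twice the area = |4424| = 4424; area = 2212; answer 2212

2212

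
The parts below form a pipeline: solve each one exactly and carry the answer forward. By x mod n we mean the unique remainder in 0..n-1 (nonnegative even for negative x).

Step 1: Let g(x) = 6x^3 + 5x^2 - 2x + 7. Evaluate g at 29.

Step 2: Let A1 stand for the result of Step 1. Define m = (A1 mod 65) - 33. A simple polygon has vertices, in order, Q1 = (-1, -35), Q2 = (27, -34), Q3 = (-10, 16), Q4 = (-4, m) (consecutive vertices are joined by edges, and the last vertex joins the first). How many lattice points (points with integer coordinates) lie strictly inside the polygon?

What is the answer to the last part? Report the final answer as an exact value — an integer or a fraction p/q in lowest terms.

Step 1: 6*(29)^3 + 5*(29)^2 - 2*(29)^1 + 7 = (146334) + (4205) + (-58) + (7) = 150488; answer 150488
Step 2: A1 = 150488; m = -20; cross terms: (-1*-34 - 27*-35)=979, (27*16 - -10*-34)=92, (-10*-20 - -4*16)=264, (-4*-35 - -1*-20)=120; twice the area = |1455| = 1455; area = 1455/2; boundary points = 1 + 1 + 6 + 3 = 11; strictly interior points = area - boundary/2 + 1 = 723; answer 723

723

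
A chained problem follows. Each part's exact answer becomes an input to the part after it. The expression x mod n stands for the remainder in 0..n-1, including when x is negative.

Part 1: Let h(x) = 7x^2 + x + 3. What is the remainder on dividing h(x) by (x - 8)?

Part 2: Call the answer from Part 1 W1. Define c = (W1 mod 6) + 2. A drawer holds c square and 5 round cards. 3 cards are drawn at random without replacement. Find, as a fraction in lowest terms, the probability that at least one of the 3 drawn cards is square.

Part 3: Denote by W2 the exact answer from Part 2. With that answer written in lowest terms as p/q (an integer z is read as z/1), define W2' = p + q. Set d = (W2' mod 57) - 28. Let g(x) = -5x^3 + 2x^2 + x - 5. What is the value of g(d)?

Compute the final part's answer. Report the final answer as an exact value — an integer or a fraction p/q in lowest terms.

665

Part 1: remainder = value at the root: 7*(8)^2 + 1*(8)^1 + 3 = (448) + (8) + (3) = 459; answer 459
Part 2: W1 = 459; c = 5; total draws C(10,3) = 120; complement C(5,3) = 10; favorable 120 - 10 = 110; P = 11/12; answer 11/12
Part 3: W2 = 11/12; threaded value p + q = 23; d = -5; -5*(-5)^3 + 2*(-5)^2 + 1*(-5)^1 - 5 = (625) + (50) + (-5) + (-5) = 665; answer 665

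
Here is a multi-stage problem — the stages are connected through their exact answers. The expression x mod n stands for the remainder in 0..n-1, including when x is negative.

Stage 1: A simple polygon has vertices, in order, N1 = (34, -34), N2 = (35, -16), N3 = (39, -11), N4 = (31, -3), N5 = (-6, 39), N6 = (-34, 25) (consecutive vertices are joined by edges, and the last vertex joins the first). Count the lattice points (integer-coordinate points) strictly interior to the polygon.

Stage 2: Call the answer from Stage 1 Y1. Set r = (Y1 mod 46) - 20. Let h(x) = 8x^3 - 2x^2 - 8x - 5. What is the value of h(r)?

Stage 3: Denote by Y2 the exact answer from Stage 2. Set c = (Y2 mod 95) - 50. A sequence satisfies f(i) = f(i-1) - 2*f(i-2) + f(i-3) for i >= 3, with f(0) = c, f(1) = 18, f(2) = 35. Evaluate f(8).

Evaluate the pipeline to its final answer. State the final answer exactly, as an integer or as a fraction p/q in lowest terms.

-194

Stage 1: cross terms: (34*-16 - 35*-34)=646, (35*-11 - 39*-16)=239, (39*-3 - 31*-11)=224, (31*39 - -6*-3)=1191, (-6*25 - -34*39)=1176, (-34*-34 - 34*25)=306; twice the area = |3782| = 3782; area = 1891; boundary points = 1 + 1 + 8 + 1 + 14 + 1 = 26; strictly interior points = area - boundary/2 + 1 = 1879; answer 1879
Stage 2: Y1 = 1879; r = 19; 8*(19)^3 - 2*(19)^2 - 8*(19)^1 - 5 = (54872) + (-722) + (-152) + (-5) = 53993; answer 53993
Stage 3: Y2 = 53993; c = -17; f(3) = 1*(35) - 2*(18) + 1*(-17) = -18; iterating: f(3)=-18, f(4)=-70, f(5)=1, f(6)=123, f(7)=51, f(8)=-194; answer -194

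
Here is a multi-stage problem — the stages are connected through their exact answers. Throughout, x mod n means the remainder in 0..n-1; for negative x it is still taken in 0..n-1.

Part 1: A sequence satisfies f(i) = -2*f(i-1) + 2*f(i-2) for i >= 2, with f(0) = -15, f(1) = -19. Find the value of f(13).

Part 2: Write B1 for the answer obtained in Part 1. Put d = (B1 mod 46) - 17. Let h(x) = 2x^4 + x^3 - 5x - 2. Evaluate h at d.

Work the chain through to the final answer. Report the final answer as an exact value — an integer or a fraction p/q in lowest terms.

162212

Part 1: f(2) = -2*(-19) + 2*(-15) = 8; iterating: f(2)=8, f(3)=-54, f(4)=124, f(5)=-356, f(6)=960, f(7)=-2632, f(8)=7184, f(9)=-19632, f(10)=53632, f(11)=-146528, f(12)=400320, f(13)=-1093696; answer -1093696
Part 2: B1 = -1093696; d = -17; 2*(-17)^4 + 1*(-17)^3 - 5*(-17)^1 - 2 = (167042) + (-4913) + (85) + (-2) = 162212; answer 162212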